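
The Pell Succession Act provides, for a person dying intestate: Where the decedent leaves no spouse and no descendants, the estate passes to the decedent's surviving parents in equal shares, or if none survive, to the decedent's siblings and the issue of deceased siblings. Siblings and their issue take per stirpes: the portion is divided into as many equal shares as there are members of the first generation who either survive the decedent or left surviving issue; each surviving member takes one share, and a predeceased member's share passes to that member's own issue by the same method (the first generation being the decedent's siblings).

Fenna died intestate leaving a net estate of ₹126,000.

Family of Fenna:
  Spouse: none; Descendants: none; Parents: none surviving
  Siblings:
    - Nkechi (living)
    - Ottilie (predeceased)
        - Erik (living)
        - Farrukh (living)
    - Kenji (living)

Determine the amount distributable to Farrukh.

Farrukh receives ₹21,000.

The entire ₹126,000 passes to the siblings and their issue.
That amount (₹126,000) is divided into 3 shares of ₹42,000: Nkechi and Kenji each take ₹42,000; Ottilie's ₹42,000 share passes to Ottilie's issue.
Ottilie's share (₹42,000) is divided into 2 shares of ₹21,000: Erik and Farrukh each take ₹21,000.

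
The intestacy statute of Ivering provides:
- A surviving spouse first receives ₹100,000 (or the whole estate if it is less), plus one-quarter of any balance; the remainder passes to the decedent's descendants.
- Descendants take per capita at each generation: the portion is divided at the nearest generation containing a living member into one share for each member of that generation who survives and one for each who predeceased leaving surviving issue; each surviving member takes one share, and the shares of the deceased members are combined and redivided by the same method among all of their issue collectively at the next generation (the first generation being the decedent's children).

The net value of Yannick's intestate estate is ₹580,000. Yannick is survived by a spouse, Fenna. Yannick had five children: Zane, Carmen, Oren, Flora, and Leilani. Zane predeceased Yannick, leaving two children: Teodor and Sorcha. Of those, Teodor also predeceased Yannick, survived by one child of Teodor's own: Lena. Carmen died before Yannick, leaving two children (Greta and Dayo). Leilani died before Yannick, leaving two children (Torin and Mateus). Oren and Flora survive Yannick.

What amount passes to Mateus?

Fenna first takes ₹100,000, leaving a balance of ₹480,000. Fenna then takes one-quarter of the balance (₹120,000), for a total of ₹220,000. The remaining ₹360,000 passes to the descendants.
The descendants' portion (₹360,000) is divided at the children's generation into 5 shares of ₹72,000. Oren and Flora each take ₹72,000. The 3 shares of the deceased (Zane, Carmen, and Leilani) are combined into a pool of ₹216,000.
That pool (₹216,000) is divided at the grandchildren's generation into 6 shares of ₹36,000. Sorcha, Greta, Dayo, Torin, and Mateus each take ₹36,000. The remaining share for the deceased Teodor (₹36,000) is carried to the next generation.
That pool (₹36,000) passes entirely to Lena, the sole taker at the great-grandchildren's generation.

Mateus receives ₹36,000.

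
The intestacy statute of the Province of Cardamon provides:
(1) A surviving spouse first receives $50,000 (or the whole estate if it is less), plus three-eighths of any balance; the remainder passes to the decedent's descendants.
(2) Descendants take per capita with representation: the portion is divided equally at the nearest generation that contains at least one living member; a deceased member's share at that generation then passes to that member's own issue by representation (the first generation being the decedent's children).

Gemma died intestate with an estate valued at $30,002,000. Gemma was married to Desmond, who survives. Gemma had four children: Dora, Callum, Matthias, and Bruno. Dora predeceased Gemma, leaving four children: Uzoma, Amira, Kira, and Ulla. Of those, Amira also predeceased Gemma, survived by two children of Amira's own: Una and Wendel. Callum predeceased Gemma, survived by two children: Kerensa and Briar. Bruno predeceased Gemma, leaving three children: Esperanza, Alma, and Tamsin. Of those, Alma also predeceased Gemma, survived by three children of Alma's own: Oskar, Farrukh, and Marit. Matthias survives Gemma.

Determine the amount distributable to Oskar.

Oskar receives $520,000.

Desmond first takes $50,000, leaving a balance of $29,952,000. Desmond then takes three-eighths of the balance ($11,232,000), for a total of $11,282,000. The remaining $18,720,000 passes to the descendants.
The descendants' portion ($18,720,000) is divided into 4 shares of $4,680,000: Matthias takes $4,680,000; Dora's $4,680,000 share passes to Dora's issue; Callum's $4,680,000 share passes to Callum's issue; Bruno's $4,680,000 share passes to Bruno's issue.
Dora's share ($4,680,000) is divided into 4 shares of $1,170,000: Uzoma, Kira, and Ulla each take $1,170,000; Amira's $1,170,000 share passes to Amira's issue.
Amira's share ($1,170,000) is divided into 2 shares of $585,000: Una and Wendel each take $585,000.
Callum's share ($4,680,000) is divided into 2 shares of $2,340,000: Kerensa and Briar each take $2,340,000.
Bruno's share ($4,680,000) is divided into 3 shares of $1,560,000: Esperanza and Tamsin each take $1,560,000; Alma's $1,560,000 share passes to Alma's issue.
Alma's share ($1,560,000) is divided into 3 shares of $520,000: Oskar, Farrukh, and Marit each take $520,000.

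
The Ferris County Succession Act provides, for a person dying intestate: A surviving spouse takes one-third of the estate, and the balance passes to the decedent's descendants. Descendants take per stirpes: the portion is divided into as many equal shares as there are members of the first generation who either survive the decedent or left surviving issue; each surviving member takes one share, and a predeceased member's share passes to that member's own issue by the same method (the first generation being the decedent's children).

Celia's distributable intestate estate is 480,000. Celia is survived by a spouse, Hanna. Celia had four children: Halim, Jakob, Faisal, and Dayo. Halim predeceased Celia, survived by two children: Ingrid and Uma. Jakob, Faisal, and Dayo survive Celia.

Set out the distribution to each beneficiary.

Hanna: 160,000; Ingrid: 40,000; Uma: 40,000; Jakob: 80,000; Faisal: 80,000; Dayo: 80,000

Hanna takes one-third of 480,000 = 160,000. The remaining 320,000 passes to the descendants.
The descendants' portion (320,000) is divided into 4 shares of 80,000: Jakob, Faisal, and Dayo each take 80,000; Halim's 80,000 share passes to Halim's issue.
Halim's share (80,000) is divided into 2 shares of 40,000: Ingrid and Uma each take 40,000.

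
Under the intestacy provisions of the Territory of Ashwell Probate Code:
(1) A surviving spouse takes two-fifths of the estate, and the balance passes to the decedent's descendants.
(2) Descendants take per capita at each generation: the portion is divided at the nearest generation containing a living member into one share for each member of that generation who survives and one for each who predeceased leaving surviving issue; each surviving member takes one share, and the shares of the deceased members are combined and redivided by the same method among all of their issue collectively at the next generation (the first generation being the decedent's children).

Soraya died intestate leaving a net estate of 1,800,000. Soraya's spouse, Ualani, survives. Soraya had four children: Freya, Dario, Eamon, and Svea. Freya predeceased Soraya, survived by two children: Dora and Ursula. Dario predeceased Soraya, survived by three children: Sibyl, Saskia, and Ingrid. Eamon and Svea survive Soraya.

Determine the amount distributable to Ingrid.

Ualani takes two-fifths of 1,800,000 = 720,000. The remaining 1,080,000 passes to the descendants.
The descendants' portion (1,080,000) is divided at the children's generation into 4 shares of 270,000. Eamon and Svea each take 270,000. The 2 shares of the deceased (Freya and Dario) are combined into a pool of 540,000.
That pool (540,000) is divided at the grandchildren's generation equally among Dora, Ursula, Sibyl, Saskia, and Ingrid: 108,000 each.

Ingrid receives 108,000.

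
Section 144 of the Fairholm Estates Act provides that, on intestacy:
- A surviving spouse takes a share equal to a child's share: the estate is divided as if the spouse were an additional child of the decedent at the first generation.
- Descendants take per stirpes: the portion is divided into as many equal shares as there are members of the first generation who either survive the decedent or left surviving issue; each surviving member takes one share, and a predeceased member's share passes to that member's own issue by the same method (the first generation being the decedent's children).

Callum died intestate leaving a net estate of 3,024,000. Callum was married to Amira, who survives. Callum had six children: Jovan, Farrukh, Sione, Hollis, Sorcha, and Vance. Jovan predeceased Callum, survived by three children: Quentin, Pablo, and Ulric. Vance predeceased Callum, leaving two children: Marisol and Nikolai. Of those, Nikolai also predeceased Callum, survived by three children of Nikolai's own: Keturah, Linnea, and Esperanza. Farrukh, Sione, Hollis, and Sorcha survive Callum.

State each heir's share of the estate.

The spouse counts as an additional share at the children's level, so there are 7 primary shares of 432,000. Amira takes one such share (432,000).
The children's combined portion (2,592,000) is divided into 6 shares of 432,000: Farrukh, Sione, Hollis, and Sorcha each take 432,000; Jovan's 432,000 share passes to Jovan's issue; Vance's 432,000 share passes to Vance's issue.
Jovan's share (432,000) is divided into 3 shares of 144,000: Quentin, Pablo, and Ulric each take 144,000.
Vance's share (432,000) is divided into 2 shares of 216,000: Marisol takes 216,000; Nikolai's 216,000 share passes to Nikolai's issue.
Nikolai's share (216,000) is divided into 3 shares of 72,000: Keturah, Linnea, and Esperanza each take 72,000.

Amira: 432,000; Quentin: 144,000; Pablo: 144,000; Ulric: 144,000; Farrukh: 432,000; Sione: 432,000; Hollis: 432,000; Sorcha: 432,000; Marisol: 216,000; Keturah: 72,000; Linnea: 72,000; Esperanza: 72,000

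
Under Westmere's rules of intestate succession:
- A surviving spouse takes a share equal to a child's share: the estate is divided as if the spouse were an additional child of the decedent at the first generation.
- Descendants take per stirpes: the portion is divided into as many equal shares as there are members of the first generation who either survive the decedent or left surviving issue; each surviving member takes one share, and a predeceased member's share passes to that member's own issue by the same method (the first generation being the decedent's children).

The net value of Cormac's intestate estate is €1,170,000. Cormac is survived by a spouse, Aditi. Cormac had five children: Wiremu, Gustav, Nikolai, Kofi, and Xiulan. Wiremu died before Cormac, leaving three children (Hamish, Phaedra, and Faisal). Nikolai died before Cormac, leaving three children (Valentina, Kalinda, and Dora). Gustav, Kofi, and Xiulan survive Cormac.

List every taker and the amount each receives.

Aditi: €195,000; Hamish: €65,000; Phaedra: €65,000; Faisal: €65,000; Gustav: €195,000; Valentina: €65,000; Kalinda: €65,000; Dora: €65,000; Kofi: €195,000; Xiulan: €195,000

The spouse counts as an additional share at the children's level, so there are 6 primary shares of €195,000. Aditi takes one such share (€195,000).
The children's combined portion (€975,000) is divided into 5 shares of €195,000: Gustav, Kofi, and Xiulan each take €195,000; Wiremu's €195,000 share passes to Wiremu's issue; Nikolai's €195,000 share passes to Nikolai's issue.
Wiremu's share (€195,000) is divided into 3 shares of €65,000: Hamish, Phaedra, and Faisal each take €65,000.
Nikolai's share (€195,000) is divided into 3 shares of €65,000: Valentina, Kalinda, and Dora each take €65,000.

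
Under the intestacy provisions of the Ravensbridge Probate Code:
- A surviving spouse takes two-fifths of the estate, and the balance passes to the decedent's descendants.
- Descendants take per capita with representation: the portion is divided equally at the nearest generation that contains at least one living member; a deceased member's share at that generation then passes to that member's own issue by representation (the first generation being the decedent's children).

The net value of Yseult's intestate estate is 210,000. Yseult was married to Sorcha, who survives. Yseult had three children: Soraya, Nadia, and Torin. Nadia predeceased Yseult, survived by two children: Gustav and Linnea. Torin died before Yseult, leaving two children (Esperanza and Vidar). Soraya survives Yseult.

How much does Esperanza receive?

Sorcha takes two-fifths of 210,000 = 84,000. The remaining 126,000 passes to the descendants.
The descendants' portion (126,000) is divided into 3 shares of 42,000: Soraya takes 42,000; Nadia's 42,000 share passes to Nadia's issue; Torin's 42,000 share passes to Torin's issue.
Nadia's share (42,000) is divided into 2 shares of 21,000: Gustav and Linnea each take 21,000.
Torin's share (42,000) is divided into 2 shares of 21,000: Esperanza and Vidar each take 21,000.

Esperanza receives 21,000.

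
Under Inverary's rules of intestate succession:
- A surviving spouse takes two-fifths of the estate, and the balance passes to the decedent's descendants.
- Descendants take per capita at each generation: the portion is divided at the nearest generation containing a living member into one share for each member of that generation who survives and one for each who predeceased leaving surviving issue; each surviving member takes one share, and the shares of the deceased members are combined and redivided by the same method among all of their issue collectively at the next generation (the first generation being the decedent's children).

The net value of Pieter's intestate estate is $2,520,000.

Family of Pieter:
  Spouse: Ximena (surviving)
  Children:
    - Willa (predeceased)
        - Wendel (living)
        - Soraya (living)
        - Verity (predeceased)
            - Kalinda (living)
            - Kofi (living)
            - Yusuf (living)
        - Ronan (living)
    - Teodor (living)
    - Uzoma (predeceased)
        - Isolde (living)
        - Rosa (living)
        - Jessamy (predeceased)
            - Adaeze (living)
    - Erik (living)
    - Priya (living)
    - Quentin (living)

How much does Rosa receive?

Rosa receives $72,000.

Ximena takes two-fifths of $2,520,000 = $1,008,000. The remaining $1,512,000 passes to the descendants.
The descendants' portion ($1,512,000) is divided at the children's generation into 6 shares of $252,000. Teodor, Erik, Priya, and Quentin each take $252,000. The 2 shares of the deceased (Willa and Uzoma) are combined into a pool of $504,000.
That pool ($504,000) is divided at the grandchildren's generation into 7 shares of $72,000. Wendel, Soraya, Ronan, Isolde, and Rosa each take $72,000. The 2 shares of the deceased (Verity and Jessamy) are combined into a pool of $144,000.
That pool ($144,000) is divided at the great-grandchildren's generation equally among Kalinda, Kofi, Yusuf, and Adaeze: $36,000 each.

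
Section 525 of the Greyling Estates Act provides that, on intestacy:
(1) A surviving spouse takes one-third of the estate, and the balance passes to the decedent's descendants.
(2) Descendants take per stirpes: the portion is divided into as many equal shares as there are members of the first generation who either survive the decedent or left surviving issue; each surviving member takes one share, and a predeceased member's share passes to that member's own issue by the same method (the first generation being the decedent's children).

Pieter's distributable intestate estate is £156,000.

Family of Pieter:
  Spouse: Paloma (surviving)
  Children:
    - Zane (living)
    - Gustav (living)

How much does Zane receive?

Paloma takes one-third of £156,000 = £52,000. The remaining £104,000 passes to the descendants.
The descendants' portion (£104,000) is divided into 2 shares of £52,000: Zane and Gustav each take £52,000.

Zane receives £52,000.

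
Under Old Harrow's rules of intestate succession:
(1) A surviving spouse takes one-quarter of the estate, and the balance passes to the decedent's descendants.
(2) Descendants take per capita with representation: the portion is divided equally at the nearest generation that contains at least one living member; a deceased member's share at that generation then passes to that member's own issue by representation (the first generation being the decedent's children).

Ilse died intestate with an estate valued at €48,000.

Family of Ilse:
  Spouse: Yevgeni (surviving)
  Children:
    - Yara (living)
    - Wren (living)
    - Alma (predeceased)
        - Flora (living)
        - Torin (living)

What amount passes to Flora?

Flora receives €6,000.

Yevgeni takes one-quarter of €48,000 = €12,000. The remaining €36,000 passes to the descendants.
The descendants' portion (€36,000) is divided into 3 shares of €12,000: Yara and Wren each take €12,000; Alma's €12,000 share passes to Alma's issue.
Alma's share (€12,000) is divided into 2 shares of €6,000: Flora and Torin each take €6,000.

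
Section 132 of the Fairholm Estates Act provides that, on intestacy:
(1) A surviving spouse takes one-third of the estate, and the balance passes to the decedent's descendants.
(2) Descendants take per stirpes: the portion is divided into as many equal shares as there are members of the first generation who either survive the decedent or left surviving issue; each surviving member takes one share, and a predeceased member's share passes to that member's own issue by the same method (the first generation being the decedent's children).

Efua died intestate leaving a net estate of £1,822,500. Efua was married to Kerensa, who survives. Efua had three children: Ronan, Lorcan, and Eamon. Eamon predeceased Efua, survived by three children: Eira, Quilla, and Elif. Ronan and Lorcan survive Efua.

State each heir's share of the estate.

Kerensa: £607,500; Ronan: £405,000; Lorcan: £405,000; Eira: £135,000; Quilla: £135,000; Elif: £135,000

Kerensa takes one-third of £1,822,500 = £607,500. The remaining £1,215,000 passes to the descendants.
The descendants' portion (£1,215,000) is divided into 3 shares of £405,000: Ronan and Lorcan each take £405,000; Eamon's £405,000 share passes to Eamon's issue.
Eamon's share (£405,000) is divided into 3 shares of £135,000: Eira, Quilla, and Elif each take £135,000.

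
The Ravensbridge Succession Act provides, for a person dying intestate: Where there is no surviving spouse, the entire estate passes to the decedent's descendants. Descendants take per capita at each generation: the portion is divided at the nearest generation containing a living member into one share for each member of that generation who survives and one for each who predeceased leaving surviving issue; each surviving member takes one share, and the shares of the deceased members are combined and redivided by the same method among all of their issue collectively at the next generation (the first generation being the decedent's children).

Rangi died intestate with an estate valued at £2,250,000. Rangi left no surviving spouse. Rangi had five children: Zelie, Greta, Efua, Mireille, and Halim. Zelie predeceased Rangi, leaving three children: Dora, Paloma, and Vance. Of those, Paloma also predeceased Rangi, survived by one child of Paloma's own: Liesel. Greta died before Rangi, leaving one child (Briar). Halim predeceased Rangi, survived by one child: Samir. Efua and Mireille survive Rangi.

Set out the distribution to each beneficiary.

Dora: £270,000; Liesel: £270,000; Vance: £270,000; Briar: £270,000; Efua: £450,000; Mireille: £450,000; Samir: £270,000

The entire £2,250,000 passes to the descendants.
That amount (£2,250,000) is divided at the children's generation into 5 shares of £450,000. Efua and Mireille each take £450,000. The 3 shares of the deceased (Zelie, Greta, and Halim) are combined into a pool of £1,350,000.
That pool (£1,350,000) is divided at the grandchildren's generation into 5 shares of £270,000. Dora, Vance, Briar, and Samir each take £270,000. The remaining share for the deceased Paloma (£270,000) is carried to the next generation.
That pool (£270,000) passes entirely to Liesel, the sole taker at the great-grandchildren's generation.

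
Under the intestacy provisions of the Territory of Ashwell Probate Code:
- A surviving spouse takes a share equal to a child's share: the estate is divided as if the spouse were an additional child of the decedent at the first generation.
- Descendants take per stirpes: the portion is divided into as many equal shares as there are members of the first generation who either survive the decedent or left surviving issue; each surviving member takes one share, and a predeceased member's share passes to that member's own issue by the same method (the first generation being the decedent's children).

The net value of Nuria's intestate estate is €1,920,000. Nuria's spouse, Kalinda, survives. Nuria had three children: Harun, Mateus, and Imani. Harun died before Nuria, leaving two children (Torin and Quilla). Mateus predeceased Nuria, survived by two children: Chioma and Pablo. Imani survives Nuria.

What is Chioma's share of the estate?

Chioma receives €240,000.

The spouse counts as an additional share at the children's level, so there are 4 primary shares of €480,000. Kalinda takes one such share (€480,000).
The children's combined portion (€1,440,000) is divided into 3 shares of €480,000: Imani takes €480,000; Harun's €480,000 share passes to Harun's issue; Mateus's €480,000 share passes to Mateus's issue.
Harun's share (€480,000) is divided into 2 shares of €240,000: Torin and Quilla each take €240,000.
Mateus's share (€480,000) is divided into 2 shares of €240,000: Chioma and Pablo each take €240,000.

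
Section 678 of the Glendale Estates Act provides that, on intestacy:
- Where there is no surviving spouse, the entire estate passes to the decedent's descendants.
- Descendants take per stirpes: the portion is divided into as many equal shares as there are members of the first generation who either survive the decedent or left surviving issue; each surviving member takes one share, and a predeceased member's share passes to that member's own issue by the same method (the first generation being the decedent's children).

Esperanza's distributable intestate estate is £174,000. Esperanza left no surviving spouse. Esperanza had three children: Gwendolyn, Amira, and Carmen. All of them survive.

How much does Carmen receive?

The entire £174,000 passes to the descendants.
That amount (£174,000) is divided into 3 shares of £58,000: Gwendolyn, Amira, and Carmen each take £58,000.

Carmen receives £58,000.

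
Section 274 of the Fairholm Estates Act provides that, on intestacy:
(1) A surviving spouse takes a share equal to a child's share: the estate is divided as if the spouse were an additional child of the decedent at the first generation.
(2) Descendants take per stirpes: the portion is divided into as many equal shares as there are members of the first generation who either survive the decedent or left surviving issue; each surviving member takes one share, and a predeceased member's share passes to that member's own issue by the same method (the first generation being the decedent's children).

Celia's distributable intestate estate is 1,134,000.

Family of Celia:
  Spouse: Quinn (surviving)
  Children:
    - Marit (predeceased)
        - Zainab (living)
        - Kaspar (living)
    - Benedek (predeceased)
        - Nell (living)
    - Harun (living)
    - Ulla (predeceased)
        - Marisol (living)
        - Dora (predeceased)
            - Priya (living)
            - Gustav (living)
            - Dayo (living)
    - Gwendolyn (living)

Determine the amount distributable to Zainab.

The spouse counts as an additional share at the children's level, so there are 6 primary shares of 189,000. Quinn takes one such share (189,000).
The children's combined portion (945,000) is divided into 5 shares of 189,000: Harun and Gwendolyn each take 189,000; Marit's 189,000 share passes to Marit's issue; Benedek's 189,000 share passes to Benedek's issue; Ulla's 189,000 share passes to Ulla's issue.
Marit's share (189,000) is divided into 2 shares of 94,500: Zainab and Kaspar each take 94,500.
Benedek's share (189,000) passes entirely to Nell.
Ulla's share (189,000) is divided into 2 shares of 94,500: Marisol takes 94,500; Dora's 94,500 share passes to Dora's issue.
Dora's share (94,500) is divided into 3 shares of 31,500: Priya, Gustav, and Dayo each take 31,500.

Zainab receives 94,500.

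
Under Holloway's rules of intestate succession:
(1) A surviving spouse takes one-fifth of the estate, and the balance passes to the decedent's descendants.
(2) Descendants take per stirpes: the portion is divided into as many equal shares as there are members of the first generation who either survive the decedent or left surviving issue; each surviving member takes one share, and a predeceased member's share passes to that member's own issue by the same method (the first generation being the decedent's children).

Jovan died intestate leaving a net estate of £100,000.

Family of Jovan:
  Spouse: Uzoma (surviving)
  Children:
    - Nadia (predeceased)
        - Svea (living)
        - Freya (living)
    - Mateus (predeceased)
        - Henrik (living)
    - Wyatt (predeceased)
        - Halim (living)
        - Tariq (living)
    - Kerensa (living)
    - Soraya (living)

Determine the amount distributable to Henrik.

Uzoma takes one-fifth of £100,000 = £20,000. The remaining £80,000 passes to the descendants.
The descendants' portion (£80,000) is divided into 5 shares of £16,000: Kerensa and Soraya each take £16,000; Nadia's £16,000 share passes to Nadia's issue; Mateus's £16,000 share passes to Mateus's issue; Wyatt's £16,000 share passes to Wyatt's issue.
Nadia's share (£16,000) is divided into 2 shares of £8,000: Svea and Freya each take £8,000.
Mateus's share (£16,000) passes entirely to Henrik.
Wyatt's share (£16,000) is divided into 2 shares of £8,000: Halim and Tariq each take £8,000.

Henrik receives £16,000.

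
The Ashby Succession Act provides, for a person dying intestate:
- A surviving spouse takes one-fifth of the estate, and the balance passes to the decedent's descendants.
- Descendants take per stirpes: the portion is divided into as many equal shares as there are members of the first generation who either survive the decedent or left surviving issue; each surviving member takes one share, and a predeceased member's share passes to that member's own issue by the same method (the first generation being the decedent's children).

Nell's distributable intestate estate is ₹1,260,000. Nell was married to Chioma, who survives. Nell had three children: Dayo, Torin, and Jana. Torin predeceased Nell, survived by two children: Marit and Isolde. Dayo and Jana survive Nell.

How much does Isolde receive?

Isolde receives ₹168,000.

Chioma takes one-fifth of ₹1,260,000 = ₹252,000. The remaining ₹1,008,000 passes to the descendants.
The descendants' portion (₹1,008,000) is divided into 3 shares of ₹336,000: Dayo and Jana each take ₹336,000; Torin's ₹336,000 share passes to Torin's issue.
Torin's share (₹336,000) is divided into 2 shares of ₹168,000: Marit and Isolde each take ₹168,000.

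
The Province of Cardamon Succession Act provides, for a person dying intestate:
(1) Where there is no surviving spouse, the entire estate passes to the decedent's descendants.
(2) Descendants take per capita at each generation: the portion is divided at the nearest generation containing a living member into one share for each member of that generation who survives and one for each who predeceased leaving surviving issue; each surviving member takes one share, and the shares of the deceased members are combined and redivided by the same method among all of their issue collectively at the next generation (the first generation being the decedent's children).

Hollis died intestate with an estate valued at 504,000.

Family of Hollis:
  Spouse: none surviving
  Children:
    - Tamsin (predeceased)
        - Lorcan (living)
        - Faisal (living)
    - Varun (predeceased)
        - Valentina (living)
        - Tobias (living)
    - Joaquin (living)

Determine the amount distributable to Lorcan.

The entire 504,000 passes to the descendants.
That amount (504,000) is divided at the children's generation into 3 shares of 168,000. Joaquin takes 168,000. The 2 shares of the deceased (Tamsin and Varun) are combined into a pool of 336,000.
That pool (336,000) is divided at the grandchildren's generation equally among Lorcan, Faisal, Valentina, and Tobias: 84,000 each.

Lorcan receives 84,000.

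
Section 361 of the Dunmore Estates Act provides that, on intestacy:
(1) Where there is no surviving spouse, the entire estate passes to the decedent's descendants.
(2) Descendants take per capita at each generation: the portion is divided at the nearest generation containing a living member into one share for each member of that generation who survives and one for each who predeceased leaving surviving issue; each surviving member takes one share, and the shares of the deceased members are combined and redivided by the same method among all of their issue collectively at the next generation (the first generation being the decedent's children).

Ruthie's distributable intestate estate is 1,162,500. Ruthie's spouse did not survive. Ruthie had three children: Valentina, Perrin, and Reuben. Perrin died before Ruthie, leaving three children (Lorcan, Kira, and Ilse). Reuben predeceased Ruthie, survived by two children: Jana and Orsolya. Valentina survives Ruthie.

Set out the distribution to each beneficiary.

The entire 1,162,500 passes to the descendants.
That amount (1,162,500) is divided at the children's generation into 3 shares of 387,500. Valentina takes 387,500. The 2 shares of the deceased (Perrin and Reuben) are combined into a pool of 775,000.
That pool (775,000) is divided at the grandchildren's generation equally among Lorcan, Kira, Ilse, Jana, and Orsolya: 155,000 each.

Valentina: 387,500; Lorcan: 155,000; Kira: 155,000; Ilse: 155,000; Jana: 155,000; Orsolya: 155,000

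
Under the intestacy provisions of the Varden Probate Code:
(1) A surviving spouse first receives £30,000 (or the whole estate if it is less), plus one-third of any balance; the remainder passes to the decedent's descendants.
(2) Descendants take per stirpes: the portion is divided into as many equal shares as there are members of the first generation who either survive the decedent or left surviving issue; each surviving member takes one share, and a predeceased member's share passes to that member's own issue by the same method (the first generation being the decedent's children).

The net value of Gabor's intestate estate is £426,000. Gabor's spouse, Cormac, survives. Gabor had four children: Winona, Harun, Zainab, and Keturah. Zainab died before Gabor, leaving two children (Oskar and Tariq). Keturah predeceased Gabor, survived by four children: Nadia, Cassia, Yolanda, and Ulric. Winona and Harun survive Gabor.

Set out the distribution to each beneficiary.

Cormac first takes £30,000, leaving a balance of £396,000. Cormac then takes one-third of the balance (£132,000), for a total of £162,000. The remaining £264,000 passes to the descendants.
The descendants' portion (£264,000) is divided into 4 shares of £66,000: Winona and Harun each take £66,000; Zainab's £66,000 share passes to Zainab's issue; Keturah's £66,000 share passes to Keturah's issue.
Zainab's share (£66,000) is divided into 2 shares of £33,000: Oskar and Tariq each take £33,000.
Keturah's share (£66,000) is divided into 4 shares of £16,500: Nadia, Cassia, Yolanda, and Ulric each take £16,500.

Cormac: £162,000; Winona: £66,000; Harun: £66,000; Oskar: £33,000; Tariq: £33,000; Nadia: £16,500; Cassia: £16,500; Yolanda: £16,500; Ulric: £16,500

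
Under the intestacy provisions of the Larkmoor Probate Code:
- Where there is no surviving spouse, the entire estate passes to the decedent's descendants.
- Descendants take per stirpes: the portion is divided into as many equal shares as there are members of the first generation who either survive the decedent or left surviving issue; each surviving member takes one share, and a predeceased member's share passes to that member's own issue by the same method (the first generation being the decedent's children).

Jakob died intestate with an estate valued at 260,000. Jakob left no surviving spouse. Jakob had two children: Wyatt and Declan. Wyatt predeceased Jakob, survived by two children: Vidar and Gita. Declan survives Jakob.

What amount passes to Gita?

Gita receives 65,000.

The entire 260,000 passes to the descendants.
That amount (260,000) is divided into 2 shares of 130,000: Declan takes 130,000; Wyatt's 130,000 share passes to Wyatt's issue.
Wyatt's share (130,000) is divided into 2 shares of 65,000: Vidar and Gita each take 65,000.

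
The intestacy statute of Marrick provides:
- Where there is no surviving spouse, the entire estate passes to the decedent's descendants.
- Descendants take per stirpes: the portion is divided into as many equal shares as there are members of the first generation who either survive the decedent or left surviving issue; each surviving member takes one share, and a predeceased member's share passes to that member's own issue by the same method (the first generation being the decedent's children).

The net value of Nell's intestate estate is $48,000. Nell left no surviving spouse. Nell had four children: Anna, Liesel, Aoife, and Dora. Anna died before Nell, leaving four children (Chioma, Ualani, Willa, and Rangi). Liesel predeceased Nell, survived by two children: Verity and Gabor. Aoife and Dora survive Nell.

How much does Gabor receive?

The entire $48,000 passes to the descendants.
That amount ($48,000) is divided into 4 shares of $12,000: Aoife and Dora each take $12,000; Anna's $12,000 share passes to Anna's issue; Liesel's $12,000 share passes to Liesel's issue.
Anna's share ($12,000) is divided into 4 shares of $3,000: Chioma, Ualani, Willa, and Rangi each take $3,000.
Liesel's share ($12,000) is divided into 2 shares of $6,000: Verity and Gabor each take $6,000.

Gabor receives $6,000.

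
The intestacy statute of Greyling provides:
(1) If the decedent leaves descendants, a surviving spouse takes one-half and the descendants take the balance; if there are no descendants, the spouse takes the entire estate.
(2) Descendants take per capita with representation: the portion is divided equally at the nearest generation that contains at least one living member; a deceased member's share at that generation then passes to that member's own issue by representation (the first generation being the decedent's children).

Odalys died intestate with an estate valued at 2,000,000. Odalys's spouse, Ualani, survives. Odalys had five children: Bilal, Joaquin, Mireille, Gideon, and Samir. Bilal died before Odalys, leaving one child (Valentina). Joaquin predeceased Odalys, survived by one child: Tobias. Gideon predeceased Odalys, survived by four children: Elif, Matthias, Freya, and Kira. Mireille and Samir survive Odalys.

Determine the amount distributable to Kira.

Kira receives 50,000.

Ualani takes one-half of 2,000,000 = 1,000,000. The remaining 1,000,000 passes to the descendants.
The descendants' portion (1,000,000) is divided into 5 shares of 200,000: Mireille and Samir each take 200,000; Bilal's 200,000 share passes to Bilal's issue; Joaquin's 200,000 share passes to Joaquin's issue; Gideon's 200,000 share passes to Gideon's issue.
Bilal's share (200,000) passes entirely to Valentina.
Joaquin's share (200,000) passes entirely to Tobias.
Gideon's share (200,000) is divided into 4 shares of 50,000: Elif, Matthias, Freya, and Kira each take 50,000.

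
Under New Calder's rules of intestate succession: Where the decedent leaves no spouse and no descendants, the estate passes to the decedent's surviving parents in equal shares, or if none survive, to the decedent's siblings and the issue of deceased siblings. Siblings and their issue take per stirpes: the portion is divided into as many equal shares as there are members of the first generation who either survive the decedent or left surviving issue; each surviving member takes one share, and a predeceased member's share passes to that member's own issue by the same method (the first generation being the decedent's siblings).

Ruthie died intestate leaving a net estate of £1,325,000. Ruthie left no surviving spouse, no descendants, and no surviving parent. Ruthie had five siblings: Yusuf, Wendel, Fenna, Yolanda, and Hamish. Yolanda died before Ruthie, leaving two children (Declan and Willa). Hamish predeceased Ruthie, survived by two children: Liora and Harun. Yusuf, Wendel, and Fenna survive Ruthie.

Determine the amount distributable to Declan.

The entire £1,325,000 passes to the siblings and their issue.
That amount (£1,325,000) is divided into 5 shares of £265,000: Yusuf, Wendel, and Fenna each take £265,000; Yolanda's £265,000 share passes to Yolanda's issue; Hamish's £265,000 share passes to Hamish's issue.
Yolanda's share (£265,000) is divided into 2 shares of £132,500: Declan and Willa each take £132,500.
Hamish's share (£265,000) is divided into 2 shares of £132,500: Liora and Harun each take £132,500.

Declan receives £132,500.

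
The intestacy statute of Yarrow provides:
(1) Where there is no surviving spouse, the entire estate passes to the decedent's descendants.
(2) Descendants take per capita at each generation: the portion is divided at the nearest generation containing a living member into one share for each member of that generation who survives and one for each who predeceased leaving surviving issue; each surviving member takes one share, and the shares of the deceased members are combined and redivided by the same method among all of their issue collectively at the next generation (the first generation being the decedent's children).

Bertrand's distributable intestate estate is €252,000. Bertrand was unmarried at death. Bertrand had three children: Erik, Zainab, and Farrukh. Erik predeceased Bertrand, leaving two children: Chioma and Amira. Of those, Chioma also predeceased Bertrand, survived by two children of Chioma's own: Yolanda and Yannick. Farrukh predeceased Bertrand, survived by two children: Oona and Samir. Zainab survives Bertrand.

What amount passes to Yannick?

Yannick receives €21,000.

The entire €252,000 passes to the descendants.
That amount (€252,000) is divided at the children's generation into 3 shares of €84,000. Zainab takes €84,000. The 2 shares of the deceased (Erik and Farrukh) are combined into a pool of €168,000.
That pool (€168,000) is divided at the grandchildren's generation into 4 shares of €42,000. Amira, Oona, and Samir each take €42,000. The remaining share for the deceased Chioma (€42,000) is carried to the next generation.
That pool (€42,000) is divided at the great-grandchildren's generation equally among Yolanda and Yannick: €21,000 each.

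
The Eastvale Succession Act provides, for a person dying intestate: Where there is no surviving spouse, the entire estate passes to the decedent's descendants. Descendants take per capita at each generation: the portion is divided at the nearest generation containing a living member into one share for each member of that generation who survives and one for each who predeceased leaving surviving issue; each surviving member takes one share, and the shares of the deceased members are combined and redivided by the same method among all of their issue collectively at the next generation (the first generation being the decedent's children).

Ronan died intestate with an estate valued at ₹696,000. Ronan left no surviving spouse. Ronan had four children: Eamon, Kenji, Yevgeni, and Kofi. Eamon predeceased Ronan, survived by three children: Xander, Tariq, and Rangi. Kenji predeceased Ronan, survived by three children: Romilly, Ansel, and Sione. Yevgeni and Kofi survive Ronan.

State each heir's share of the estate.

Xander: ₹58,000; Tariq: ₹58,000; Rangi: ₹58,000; Romilly: ₹58,000; Ansel: ₹58,000; Sione: ₹58,000; Yevgeni: ₹174,000; Kofi: ₹174,000

The entire ₹696,000 passes to the descendants.
That amount (₹696,000) is divided at the children's generation into 4 shares of ₹174,000. Yevgeni and Kofi each take ₹174,000. The 2 shares of the deceased (Eamon and Kenji) are combined into a pool of ₹348,000.
That pool (₹348,000) is divided at the grandchildren's generation equally among Xander, Tariq, Rangi, Romilly, Ansel, and Sione: ₹58,000 each.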